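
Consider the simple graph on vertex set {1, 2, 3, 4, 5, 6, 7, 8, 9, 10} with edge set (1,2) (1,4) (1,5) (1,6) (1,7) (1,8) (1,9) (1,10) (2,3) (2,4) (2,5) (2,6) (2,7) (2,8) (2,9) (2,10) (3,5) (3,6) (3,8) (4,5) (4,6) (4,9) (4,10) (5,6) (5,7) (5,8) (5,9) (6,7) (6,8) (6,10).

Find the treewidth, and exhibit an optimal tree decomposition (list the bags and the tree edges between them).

Treewidth 4.
One optimal decomposition is:
Bags: B1 = {2, 3, 5, 6, 8}  B2 = {1, 2, 5, 6, 8}  B3 = {1, 2, 4, 5, 6}  B4 = {1, 2, 5, 6, 7}  B5 = {1, 2, 4, 6, 10}  B6 = {1, 2, 4, 5, 9}
Tree: B1–B2, B2–B3, B2–B4, B3–B5, B3–B6

Every bag has size at most 5, so the width is 5 − 1 = 4 and tw(G) ≤ 4. On the other hand G contains the 5-clique {1, 2, 4, 6, 10}. A clique must lie in a single bag of any decomposition, so no decomposition can have width below 4. The upper and lower bounds meet at 4, so that is the treewidth.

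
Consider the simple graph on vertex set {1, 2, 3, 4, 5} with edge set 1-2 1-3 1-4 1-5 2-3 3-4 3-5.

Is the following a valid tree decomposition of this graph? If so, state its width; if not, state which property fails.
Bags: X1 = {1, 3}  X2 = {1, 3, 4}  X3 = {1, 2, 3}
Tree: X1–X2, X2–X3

No — vertex 5 appears in no bag.

A tree decomposition must satisfy three properties: every vertex lies in some bag; for every edge, both endpoints lie together in some bag; and for every vertex, the bags containing it form a connected subtree. Here vertex 5 appears in no bag, so the decomposition is invalid.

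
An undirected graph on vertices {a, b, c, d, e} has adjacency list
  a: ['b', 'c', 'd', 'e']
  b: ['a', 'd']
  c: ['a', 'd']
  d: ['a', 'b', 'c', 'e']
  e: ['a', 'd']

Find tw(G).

A width-2 tree decomposition is:
Bags: B1 = {a, b, d}  B2 = {a, c, d}  B3 = {a, d, e}
Tree: B1–B2, B2–B3
Each bag holds 3 vertices, so the decomposition has width 2, which upper-bounds the treewidth. Conversely, {a, d, e} is a clique of size 3, and the vertices of any clique must share a bag in every tree decomposition; so some bag has ≥ 3 vertices and tw(G) ≥ 2. The upper and lower bounds meet at 2, so that is the treewidth.

2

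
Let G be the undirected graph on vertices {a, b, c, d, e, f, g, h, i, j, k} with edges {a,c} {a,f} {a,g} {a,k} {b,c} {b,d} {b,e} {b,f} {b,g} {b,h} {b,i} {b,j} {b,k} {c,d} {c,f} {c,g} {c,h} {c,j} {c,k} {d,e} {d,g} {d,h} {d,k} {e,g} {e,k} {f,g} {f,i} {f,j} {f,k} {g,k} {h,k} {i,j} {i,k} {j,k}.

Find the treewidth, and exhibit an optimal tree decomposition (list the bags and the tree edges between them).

The largest bag has 5 vertices, giving width 4; this decomposition certifies tw(G) ≤ 4. Conversely, {a, c, f, g, k} is a clique of size 5, and the vertices of any clique must share a bag in every tree decomposition; so some bag has ≥ 5 vertices and tw(G) ≥ 4. Therefore the treewidth is 4.

Treewidth 4.
One optimal decomposition is:
Bags: B1 = {b, c, f, g, k}  B2 = {b, c, f, j, k}  B3 = {a, c, f, g, k}  B4 = {b, c, d, g, k}  B5 = {b, f, i, j, k}  B6 = {b, c, d, h, k}  B7 = {b, d, e, g, k}
Tree: B1–B2, B1–B3, B1–B4, B2–B5, B4–B6, B4–B7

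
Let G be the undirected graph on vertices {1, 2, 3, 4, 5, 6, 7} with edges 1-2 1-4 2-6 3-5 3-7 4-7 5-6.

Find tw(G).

2

A width-2 tree decomposition is:
Bags: B1 = {3, 5, 7}  B2 = {5, 6, 7}  B3 = {2, 6, 7}  B4 = {1, 2, 7}  B5 = {1, 4, 7}
Tree: B1–B2, B2–B3, B3–B4, B4–B5
Each bag holds 3 vertices, so the decomposition has width 2, which upper-bounds the treewidth. Since 7–3–5–6–2–1–4–7 is a cycle in G, G is not acyclic. Forests are exactly the graphs of treewidth ≤ 1, so tw(G) ≥ 2. Therefore the treewidth is 2.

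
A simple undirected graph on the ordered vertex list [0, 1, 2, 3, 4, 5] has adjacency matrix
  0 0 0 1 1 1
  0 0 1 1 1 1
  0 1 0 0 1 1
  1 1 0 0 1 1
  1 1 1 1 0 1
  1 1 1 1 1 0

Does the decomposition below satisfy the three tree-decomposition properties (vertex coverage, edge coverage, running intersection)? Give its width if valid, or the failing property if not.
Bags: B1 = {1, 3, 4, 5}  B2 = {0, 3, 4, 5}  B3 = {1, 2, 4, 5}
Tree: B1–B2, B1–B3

Yes; width 3.

Checking the three conditions: (i) the bags cover all of {0, 1, 2, 3, 4, 5}; (ii) for each edge, some bag contains both endpoints; (iii) the bags containing any fixed vertex form a subtree. All hold, so the decomposition is valid with width 4 − 1 = 3.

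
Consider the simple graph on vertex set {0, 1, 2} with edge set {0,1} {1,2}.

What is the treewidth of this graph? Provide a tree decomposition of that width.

Treewidth 1.
One optimal decomposition is:
Bags: B1 = {0, 1}  B2 = {1, 2}
Tree: B1–B2

Every bag has size at most 2, so the width is 2 − 1 = 1 and tw(G) ≤ 1. Since G has at least one edge (e.g. 0–1), it is not an edgeless graph, so tw(G) ≥ 1. Therefore the treewidth is 1.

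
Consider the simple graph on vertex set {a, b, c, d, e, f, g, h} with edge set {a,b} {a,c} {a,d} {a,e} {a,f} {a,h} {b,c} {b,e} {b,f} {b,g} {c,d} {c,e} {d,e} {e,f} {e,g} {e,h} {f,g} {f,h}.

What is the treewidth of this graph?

A width-3 tree decomposition is:
Bags: B1 = {a, b, e, f}  B2 = {b, e, f, g}  B3 = {a, e, f, h}  B4 = {a, b, c, e}  B5 = {a, c, d, e}
Tree: B1–B2, B1–B3, B1–B4, B4–B5
The largest bag has 4 vertices, giving width 3; this decomposition certifies tw(G) ≤ 3. For the lower bound, the 4 vertices {b, e, f, g} are pairwise adjacent, and any tree decomposition puts a clique entirely inside one bag — forcing width ≥ 3. Combining the bounds, tw(G) = 3.

3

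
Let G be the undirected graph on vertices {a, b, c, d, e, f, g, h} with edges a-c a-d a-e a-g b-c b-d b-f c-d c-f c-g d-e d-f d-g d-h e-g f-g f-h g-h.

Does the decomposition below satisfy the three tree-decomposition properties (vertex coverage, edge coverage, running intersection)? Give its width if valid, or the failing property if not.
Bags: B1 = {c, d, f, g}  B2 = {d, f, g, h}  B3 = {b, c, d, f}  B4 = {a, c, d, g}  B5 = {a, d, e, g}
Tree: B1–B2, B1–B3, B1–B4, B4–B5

Every vertex of G appears in some bag (union = {a, b, c, d, e, f, g, h}); every edge is covered by a bag; and for each vertex v the set of bags containing v is connected in the bag tree. The decomposition is therefore valid. The largest bag has 4 vertices, so the width is 3.

Yes; width 3.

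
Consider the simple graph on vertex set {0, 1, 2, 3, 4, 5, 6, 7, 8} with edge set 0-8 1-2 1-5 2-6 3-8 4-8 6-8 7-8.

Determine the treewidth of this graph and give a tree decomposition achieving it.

Treewidth 1.
One optimal decomposition is:
Bags: B1 = {6, 8}  B2 = {2, 6}  B3 = {7, 8}  B4 = {1, 2}  B5 = {4, 8}  B6 = {0, 8}  B7 = {3, 8}  B8 = {1, 5}
Tree: B1–B2, B1–B3, B2–B4, B1–B5, B1–B6, B1–B7, B4–B8

Each bag holds 2 vertices, so the decomposition has width 1, which upper-bounds the treewidth. Since G has at least one edge (e.g. 8–6), it is not an edgeless graph, so tw(G) ≥ 1. Hence tw(G) = 1 exactly.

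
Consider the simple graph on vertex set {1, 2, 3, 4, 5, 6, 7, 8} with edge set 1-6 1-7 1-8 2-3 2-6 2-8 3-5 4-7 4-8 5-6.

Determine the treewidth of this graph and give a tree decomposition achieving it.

Treewidth 2.
One such decomposition:
Bags: B1 = {4, 7, 8}  B2 = {1, 7, 8}  B3 = {1, 2, 8}  B4 = {1, 2, 6}  B5 = {2, 3, 6}  B6 = {3, 5, 6}
Tree: B1–B2, B2–B3, B3–B4, B4–B5, B5–B6

The largest bag has 3 vertices, giving width 2; this decomposition certifies tw(G) ≤ 2. Since 4–7–1–8–4 is a cycle in G, G is not acyclic. Forests are exactly the graphs of treewidth ≤ 1, so tw(G) ≥ 2. Combining the bounds, tw(G) = 2.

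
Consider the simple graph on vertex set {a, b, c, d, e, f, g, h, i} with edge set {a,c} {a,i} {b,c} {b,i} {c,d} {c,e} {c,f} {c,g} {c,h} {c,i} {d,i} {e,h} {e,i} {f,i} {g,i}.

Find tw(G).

2

A width-2 tree decomposition is:
Bags: B1 = {c, e, i}  B2 = {c, e, h}  B3 = {c, d, i}  B4 = {c, f, i}  B5 = {c, g, i}  B6 = {a, c, i}  B7 = {b, c, i}
Tree: B1–B2, B1–B3, B3–B4, B4–B5, B5–B6, B6–B7
The largest bag has 3 vertices, giving width 2; this decomposition certifies tw(G) ≤ 2. Conversely, {c, e, h} is a clique of size 3, and the vertices of any clique must share a bag in every tree decomposition; so some bag has ≥ 3 vertices and tw(G) ≥ 2. The upper and lower bounds meet at 2, so that is the treewidth.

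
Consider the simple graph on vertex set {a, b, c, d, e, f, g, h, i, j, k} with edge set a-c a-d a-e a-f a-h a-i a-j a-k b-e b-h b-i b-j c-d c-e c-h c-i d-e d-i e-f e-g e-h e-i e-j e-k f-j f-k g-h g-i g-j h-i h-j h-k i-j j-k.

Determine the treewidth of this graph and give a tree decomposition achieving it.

Each bag holds 5 vertices, so the decomposition has width 4, which upper-bounds the treewidth. For the lower bound, the 5 vertices {a, c, d, e, i} are pairwise adjacent, and any tree decomposition puts a clique entirely inside one bag — forcing width ≥ 4. Hence tw(G) = 4 exactly.

Treewidth 4.
One such decomposition:
Bags: B1 = {a, e, h, i, j}  B2 = {a, e, h, j, k}  B3 = {e, g, h, i, j}  B4 = {b, e, h, i, j}  B5 = {a, e, f, j, k}  B6 = {a, c, e, h, i}  B7 = {a, c, d, e, i}
Tree: B1–B2, B1–B3, B3–B4, B2–B5, B1–B6, B6–B7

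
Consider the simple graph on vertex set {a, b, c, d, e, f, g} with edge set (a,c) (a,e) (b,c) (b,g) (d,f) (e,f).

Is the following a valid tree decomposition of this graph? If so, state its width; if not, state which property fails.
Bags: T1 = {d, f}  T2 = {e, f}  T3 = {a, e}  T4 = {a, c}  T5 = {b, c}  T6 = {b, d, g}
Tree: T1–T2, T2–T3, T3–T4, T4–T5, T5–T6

A tree decomposition must satisfy three properties: every vertex lies in some bag; for every edge, both endpoints lie together in some bag; and for every vertex, the bags containing it form a connected subtree. Here bags containing vertex d are not connected in the tree, so the decomposition is invalid.

No — bags containing vertex d are not connected in the tree.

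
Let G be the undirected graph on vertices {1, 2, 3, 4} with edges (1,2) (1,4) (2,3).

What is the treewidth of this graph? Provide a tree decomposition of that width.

Treewidth 1.
Bags: B1 = {2, 3}  B2 = {1, 2}  B3 = {1, 4}
Tree: B1–B2, B2–B3

Each bag holds 2 vertices, so the decomposition has width 1, which upper-bounds the treewidth. Since G has at least one edge (e.g. 3–2), it is not an edgeless graph, so tw(G) ≥ 1. Hence tw(G) = 1 exactly.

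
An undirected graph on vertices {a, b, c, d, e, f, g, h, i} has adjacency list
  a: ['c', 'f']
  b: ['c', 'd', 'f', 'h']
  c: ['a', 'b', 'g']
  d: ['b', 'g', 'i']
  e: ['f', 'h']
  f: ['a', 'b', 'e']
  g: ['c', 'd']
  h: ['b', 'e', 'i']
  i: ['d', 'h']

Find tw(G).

3

A width-3 tree decomposition is:
Bags: B1 = {c, d, g, i}  B2 = {b, c, d, i}  B3 = {b, c, h, i}  B4 = {a, b, c, h}  B5 = {a, b, f, h}  B6 = {a, e, f, h}
Tree: B1–B2, B2–B3, B3–B4, B4–B5, B5–B6
Every bag has size at most 4, so the width is 4 − 1 = 3 and tw(G) ≤ 3. For the lower bound: the 4 vertex sets {d,g,i}, {c}, {b}, {a,e,f,h} are disjoint, each induces a connected subgraph, and every pair is joined by at least one edge of G. Contracting each set to a single vertex therefore yields K_{4} as a minor, and since treewidth is minor-monotone, tw(G) ≥ tw(K_{4}) = 3. Hence tw(G) = 3 exactly.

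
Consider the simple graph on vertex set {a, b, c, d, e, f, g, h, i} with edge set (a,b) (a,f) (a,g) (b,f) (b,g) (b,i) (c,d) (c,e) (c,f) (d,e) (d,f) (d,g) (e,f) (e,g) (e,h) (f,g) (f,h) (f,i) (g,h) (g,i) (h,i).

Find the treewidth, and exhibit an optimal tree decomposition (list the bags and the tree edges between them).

The largest bag has 4 vertices, giving width 3; this decomposition certifies tw(G) ≤ 3. On the other hand G contains the 4-clique {d, e, f, g}. A clique must lie in a single bag of any decomposition, so no decomposition can have width below 3. Hence tw(G) = 3 exactly.

Treewidth 3.
One such decomposition:
Bags: B1 = {f, g, h, i}  B2 = {b, f, g, i}  B3 = {a, b, f, g}  B4 = {e, f, g, h}  B5 = {d, e, f, g}  B6 = {c, d, e, f}
Tree: B1–B2, B2–B3, B1–B4, B4–B5, B5–B6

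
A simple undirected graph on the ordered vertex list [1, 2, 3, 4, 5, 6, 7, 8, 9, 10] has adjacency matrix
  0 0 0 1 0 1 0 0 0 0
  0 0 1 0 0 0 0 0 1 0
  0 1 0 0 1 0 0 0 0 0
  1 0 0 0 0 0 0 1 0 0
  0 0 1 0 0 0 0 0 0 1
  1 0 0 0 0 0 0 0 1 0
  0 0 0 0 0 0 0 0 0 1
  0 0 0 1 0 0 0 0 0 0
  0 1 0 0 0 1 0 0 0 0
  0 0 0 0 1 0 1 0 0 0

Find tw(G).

1

A width-1 tree decomposition is:
Bags: B1 = {4, 8}  B2 = {1, 4}  B3 = {1, 6}  B4 = {6, 9}  B5 = {2, 9}  B6 = {2, 3}  B7 = {3, 5}  B8 = {5, 10}  B9 = {7, 10}
Tree: B1–B2, B2–B3, B3–B4, B4–B5, B5–B6, B6–B7, B7–B8, B8–B9
Each bag holds 2 vertices, so the decomposition has width 1, which upper-bounds the treewidth. Since G has at least one edge (e.g. 8–4), it is not an edgeless graph, so tw(G) ≥ 1. The upper and lower bounds meet at 1, so that is the treewidth.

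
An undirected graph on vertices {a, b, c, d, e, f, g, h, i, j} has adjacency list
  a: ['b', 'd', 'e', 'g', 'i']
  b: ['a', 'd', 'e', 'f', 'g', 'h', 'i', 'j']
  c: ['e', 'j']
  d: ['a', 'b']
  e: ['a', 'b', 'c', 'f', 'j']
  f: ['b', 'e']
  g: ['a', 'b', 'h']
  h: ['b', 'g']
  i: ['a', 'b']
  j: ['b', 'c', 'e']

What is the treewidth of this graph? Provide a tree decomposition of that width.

Treewidth 2.
One optimal decomposition is:
Bags: B1 = {a, b, g}  B2 = {b, g, h}  B3 = {a, b, e}  B4 = {b, e, j}  B5 = {b, e, f}  B6 = {a, b, i}  B7 = {a, b, d}  B8 = {c, e, j}
Tree: B1–B2, B1–B3, B3–B4, B4–B5, B1–B6, B3–B7, B4–B8

The largest bag has 3 vertices, giving width 2; this decomposition certifies tw(G) ≤ 2. Conversely, {c, e, j} is a clique of size 3, and the vertices of any clique must share a bag in every tree decomposition; so some bag has ≥ 3 vertices and tw(G) ≥ 2. Therefore the treewidth is 2.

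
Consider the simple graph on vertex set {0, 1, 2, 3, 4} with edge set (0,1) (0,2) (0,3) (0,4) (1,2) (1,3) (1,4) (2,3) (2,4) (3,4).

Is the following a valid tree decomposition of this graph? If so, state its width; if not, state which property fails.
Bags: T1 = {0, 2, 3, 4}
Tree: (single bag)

No — vertex 1 appears in no bag.

A tree decomposition must satisfy three properties: every vertex lies in some bag; for every edge, both endpoints lie together in some bag; and for every vertex, the bags containing it form a connected subtree. Here vertex 1 appears in no bag, so the decomposition is invalid.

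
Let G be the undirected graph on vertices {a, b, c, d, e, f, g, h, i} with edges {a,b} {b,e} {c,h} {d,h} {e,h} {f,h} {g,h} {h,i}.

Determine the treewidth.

1

A width-1 tree decomposition is:
Bags: B1 = {g, h}  B2 = {c, h}  B3 = {e, h}  B4 = {f, h}  B5 = {h, i}  B6 = {d, h}  B7 = {b, e}  B8 = {a, b}
Tree: B1–B2, B2–B3, B2–B4, B2–B5, B2–B6, B3–B7, B7–B8
Every bag has size at most 2, so the width is 2 − 1 = 1 and tw(G) ≤ 1. Any graph with an edge has treewidth ≥ 1, and G has the edge h–g. Therefore the treewidth is 1.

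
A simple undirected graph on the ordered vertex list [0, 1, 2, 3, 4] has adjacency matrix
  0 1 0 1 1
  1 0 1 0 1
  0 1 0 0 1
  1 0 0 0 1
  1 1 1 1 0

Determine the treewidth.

A width-2 tree decomposition is:
Bags: B1 = {1, 2, 4}  B2 = {0, 1, 4}  B3 = {0, 3, 4}
Tree: B1–B2, B2–B3
Every bag has size at most 3, so the width is 3 − 1 = 2 and tw(G) ≤ 2. For the lower bound, the 3 vertices {0, 1, 4} are pairwise adjacent, and any tree decomposition puts a clique entirely inside one bag — forcing width ≥ 2. Hence tw(G) = 2 exactly.

2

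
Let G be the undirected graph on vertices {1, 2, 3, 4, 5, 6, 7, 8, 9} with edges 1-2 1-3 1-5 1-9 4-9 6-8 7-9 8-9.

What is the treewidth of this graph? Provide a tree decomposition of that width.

Each bag holds 2 vertices, so the decomposition has width 1, which upper-bounds the treewidth. G has an edge, so its treewidth is at least 1. Combining the bounds, tw(G) = 1.

Treewidth 1.
One optimal decomposition is:
Bags: B1 = {1, 9}  B2 = {1, 3}  B3 = {8, 9}  B4 = {1, 5}  B5 = {4, 9}  B6 = {7, 9}  B7 = {6, 8}  B8 = {1, 2}
Tree: B1–B2, B1–B3, B1–B4, B1–B5, B5–B6, B3–B7, B1–B8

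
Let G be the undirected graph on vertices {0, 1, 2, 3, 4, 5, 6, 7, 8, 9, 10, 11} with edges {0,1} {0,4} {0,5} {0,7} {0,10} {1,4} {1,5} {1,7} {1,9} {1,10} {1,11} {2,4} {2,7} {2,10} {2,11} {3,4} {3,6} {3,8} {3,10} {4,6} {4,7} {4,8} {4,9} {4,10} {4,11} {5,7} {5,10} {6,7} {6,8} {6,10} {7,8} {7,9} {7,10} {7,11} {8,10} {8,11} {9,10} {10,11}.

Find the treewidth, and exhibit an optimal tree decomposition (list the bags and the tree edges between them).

Treewidth 4.
One such decomposition:
Bags: B1 = {2, 4, 7, 10, 11}  B2 = {4, 7, 8, 10, 11}  B3 = {1, 4, 7, 10, 11}  B4 = {1, 4, 7, 9, 10}  B5 = {0, 1, 4, 7, 10}  B6 = {4, 6, 7, 8, 10}  B7 = {0, 1, 5, 7, 10}  B8 = {3, 4, 6, 8, 10}
Tree: B1–B2, B2–B3, B3–B4, B4–B5, B2–B6, B5–B7, B6–B8

Each bag holds 5 vertices, so the decomposition has width 4, which upper-bounds the treewidth. For the lower bound, the 5 vertices {3, 4, 6, 8, 10} are pairwise adjacent, and any tree decomposition puts a clique entirely inside one bag — forcing width ≥ 4. Hence tw(G) = 4 exactly.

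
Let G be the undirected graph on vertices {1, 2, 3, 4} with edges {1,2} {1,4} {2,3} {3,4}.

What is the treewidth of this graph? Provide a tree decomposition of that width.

Every bag has size at most 3, so the width is 3 − 1 = 2 and tw(G) ≤ 2. Since 2–1–4–3–2 is a cycle in G, G is not acyclic. Forests are exactly the graphs of treewidth ≤ 1, so tw(G) ≥ 2. Combining the bounds, tw(G) = 2.

Treewidth 2.
One such decomposition:
Bags: B1 = {1, 2, 4}  B2 = {2, 3, 4}
Tree: B1–B2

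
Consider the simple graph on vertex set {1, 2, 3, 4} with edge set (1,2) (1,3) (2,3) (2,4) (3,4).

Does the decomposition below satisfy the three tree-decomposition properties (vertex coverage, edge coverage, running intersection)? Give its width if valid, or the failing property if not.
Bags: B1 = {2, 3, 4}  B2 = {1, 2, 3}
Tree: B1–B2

Yes; width 2.

Every vertex of G appears in some bag (union = {1, 2, 3, 4}); every edge is covered by a bag; and for each vertex v the set of bags containing v is connected in the bag tree. The decomposition is therefore valid. The largest bag has 3 vertices, so the width is 2.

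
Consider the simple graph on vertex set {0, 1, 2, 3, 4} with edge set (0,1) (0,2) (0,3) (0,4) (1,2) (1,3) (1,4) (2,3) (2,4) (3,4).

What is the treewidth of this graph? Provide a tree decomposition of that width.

Treewidth 4.
One such decomposition:
Bags: B1 = {0, 1, 2, 3, 4}
Tree: (single bag)

With just one bag of size 5, the width is 5 − 1 = 4, so tw(G) ≤ 4. For the lower bound, the 5 vertices {0, 1, 2, 3, 4} are pairwise adjacent, and any tree decomposition puts a clique entirely inside one bag — forcing width ≥ 4. Combining the bounds, tw(G) = 4.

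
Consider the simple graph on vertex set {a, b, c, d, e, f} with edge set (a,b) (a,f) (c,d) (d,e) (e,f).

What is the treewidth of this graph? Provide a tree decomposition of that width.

The largest bag has 2 vertices, giving width 1; this decomposition certifies tw(G) ≤ 1. Any graph with an edge has treewidth ≥ 1, and G has the edge c–d. Combining the bounds, tw(G) = 1.

Treewidth 1.
One such decomposition:
Bags: B1 = {c, d}  B2 = {d, e}  B3 = {e, f}  B4 = {a, f}  B5 = {a, b}
Tree: B1–B2, B2–B3, B3–B4, B4–B5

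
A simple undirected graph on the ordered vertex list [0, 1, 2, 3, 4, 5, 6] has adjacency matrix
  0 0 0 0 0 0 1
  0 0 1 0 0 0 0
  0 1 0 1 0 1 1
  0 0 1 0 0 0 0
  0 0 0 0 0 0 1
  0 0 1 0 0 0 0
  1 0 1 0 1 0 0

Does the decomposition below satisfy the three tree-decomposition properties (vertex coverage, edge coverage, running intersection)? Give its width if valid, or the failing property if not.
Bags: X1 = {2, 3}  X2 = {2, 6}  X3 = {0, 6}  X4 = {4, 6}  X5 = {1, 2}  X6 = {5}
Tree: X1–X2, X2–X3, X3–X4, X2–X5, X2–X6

No — edge (2,5) lies in no bag.

A tree decomposition must satisfy three properties: every vertex lies in some bag; for every edge, both endpoints lie together in some bag; and for every vertex, the bags containing it form a connected subtree. Here edge (2,5) lies in no bag, so the decomposition is invalid.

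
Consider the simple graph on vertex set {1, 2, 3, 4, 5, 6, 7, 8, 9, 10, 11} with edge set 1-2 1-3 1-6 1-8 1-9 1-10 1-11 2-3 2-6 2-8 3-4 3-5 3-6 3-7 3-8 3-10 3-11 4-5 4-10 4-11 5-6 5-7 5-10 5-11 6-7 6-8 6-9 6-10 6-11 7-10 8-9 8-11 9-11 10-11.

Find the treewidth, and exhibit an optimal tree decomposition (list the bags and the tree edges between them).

Every bag has size at most 5, so the width is 5 − 1 = 4 and tw(G) ≤ 4. Conversely, {1, 6, 8, 9, 11} is a clique of size 5, and the vertices of any clique must share a bag in every tree decomposition; so some bag has ≥ 5 vertices and tw(G) ≥ 4. Hence tw(G) = 4 exactly.

Treewidth 4.
Bags: B1 = {1, 6, 8, 9, 11}  B2 = {1, 3, 6, 8, 11}  B3 = {1, 3, 6, 10, 11}  B4 = {3, 5, 6, 10, 11}  B5 = {3, 4, 5, 10, 11}  B6 = {1, 2, 3, 6, 8}  B7 = {3, 5, 6, 7, 10}
Tree: B1–B2, B2–B3, B3–B4, B4–B5, B2–B6, B4–B7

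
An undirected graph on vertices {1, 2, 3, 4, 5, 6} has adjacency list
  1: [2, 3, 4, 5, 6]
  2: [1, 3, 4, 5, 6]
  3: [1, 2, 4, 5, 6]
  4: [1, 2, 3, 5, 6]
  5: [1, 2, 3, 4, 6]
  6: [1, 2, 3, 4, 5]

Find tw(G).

A width-5 tree decomposition is:
Bags: B1 = {1, 2, 3, 4, 5, 6}
Tree: (single bag)
With just one bag of size 6, the width is 6 − 1 = 5, so tw(G) ≤ 5. For the lower bound, the 6 vertices {1, 2, 3, 4, 5, 6} are pairwise adjacent, and any tree decomposition puts a clique entirely inside one bag — forcing width ≥ 5. Hence tw(G) = 5 exactly.

5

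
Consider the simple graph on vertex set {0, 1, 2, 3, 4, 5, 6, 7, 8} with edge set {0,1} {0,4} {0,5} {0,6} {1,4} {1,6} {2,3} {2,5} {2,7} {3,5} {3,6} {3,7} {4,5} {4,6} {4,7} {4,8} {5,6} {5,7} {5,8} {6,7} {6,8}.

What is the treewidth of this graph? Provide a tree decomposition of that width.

Treewidth 3.
One such decomposition:
Bags: B1 = {0, 4, 5, 6}  B2 = {4, 5, 6, 8}  B3 = {4, 5, 6, 7}  B4 = {0, 1, 4, 6}  B5 = {3, 5, 6, 7}  B6 = {2, 3, 5, 7}
Tree: B1–B2, B2–B3, B1–B4, B3–B5, B5–B6

Each bag holds 4 vertices, so the decomposition has width 3, which upper-bounds the treewidth. On the other hand G contains the 4-clique {0, 1, 4, 6}. A clique must lie in a single bag of any decomposition, so no decomposition can have width below 3. Combining the bounds, tw(G) = 3.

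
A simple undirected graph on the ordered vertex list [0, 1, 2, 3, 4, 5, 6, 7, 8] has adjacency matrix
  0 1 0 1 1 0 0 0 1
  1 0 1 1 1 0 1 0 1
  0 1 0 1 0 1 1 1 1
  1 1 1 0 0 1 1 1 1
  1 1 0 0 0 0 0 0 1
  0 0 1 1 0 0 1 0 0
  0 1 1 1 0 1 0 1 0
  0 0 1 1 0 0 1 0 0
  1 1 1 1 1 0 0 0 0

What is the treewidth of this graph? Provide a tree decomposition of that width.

Treewidth 3.
One optimal decomposition is:
Bags: B1 = {1, 2, 3, 6}  B2 = {1, 2, 3, 8}  B3 = {0, 1, 3, 8}  B4 = {2, 3, 5, 6}  B5 = {2, 3, 6, 7}  B6 = {0, 1, 4, 8}
Tree: B1–B2, B2–B3, B1–B4, B1–B5, B3–B6

Every bag has size at most 4, so the width is 4 − 1 = 3 and tw(G) ≤ 3. Conversely, {0, 1, 3, 8} is a clique of size 4, and the vertices of any clique must share a bag in every tree decomposition; so some bag has ≥ 4 vertices and tw(G) ≥ 3. Therefore the treewidth is 3.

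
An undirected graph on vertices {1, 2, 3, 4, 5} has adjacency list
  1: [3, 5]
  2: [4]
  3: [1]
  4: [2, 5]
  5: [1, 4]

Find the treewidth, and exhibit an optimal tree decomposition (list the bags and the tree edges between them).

The largest bag has 2 vertices, giving width 1; this decomposition certifies tw(G) ≤ 1. Since G has at least one edge (e.g. 3–1), it is not an edgeless graph, so tw(G) ≥ 1. Hence tw(G) = 1 exactly.

Treewidth 1.
Bags: B1 = {1, 3}  B2 = {1, 5}  B3 = {4, 5}  B4 = {2, 4}
Tree: B1–B2, B2–B3, B3–B4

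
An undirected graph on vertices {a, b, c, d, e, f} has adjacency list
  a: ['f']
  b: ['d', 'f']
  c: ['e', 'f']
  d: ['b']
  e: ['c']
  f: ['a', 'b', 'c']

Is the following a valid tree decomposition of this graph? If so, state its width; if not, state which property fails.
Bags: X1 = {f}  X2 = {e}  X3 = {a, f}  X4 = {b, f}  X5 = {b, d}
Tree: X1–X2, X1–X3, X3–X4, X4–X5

No — vertex c appears in no bag.

A tree decomposition must satisfy three properties: every vertex lies in some bag; for every edge, both endpoints lie together in some bag; and for every vertex, the bags containing it form a connected subtree. Here vertex c appears in no bag, so the decomposition is invalid.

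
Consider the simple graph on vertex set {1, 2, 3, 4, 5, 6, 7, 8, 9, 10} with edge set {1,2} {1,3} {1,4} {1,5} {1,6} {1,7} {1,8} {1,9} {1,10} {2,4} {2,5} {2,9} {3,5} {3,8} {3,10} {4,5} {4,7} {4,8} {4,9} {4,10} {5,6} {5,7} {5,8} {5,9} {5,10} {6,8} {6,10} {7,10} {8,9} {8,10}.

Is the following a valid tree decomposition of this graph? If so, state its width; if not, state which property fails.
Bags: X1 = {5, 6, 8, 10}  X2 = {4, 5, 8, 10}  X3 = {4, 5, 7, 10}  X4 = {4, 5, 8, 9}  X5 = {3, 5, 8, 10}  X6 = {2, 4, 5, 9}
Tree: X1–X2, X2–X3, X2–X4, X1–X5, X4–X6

A tree decomposition must satisfy three properties: every vertex lies in some bag; for every edge, both endpoints lie together in some bag; and for every vertex, the bags containing it form a connected subtree. Here vertex 1 appears in no bag, so the decomposition is invalid.

No — vertex 1 appears in no bag.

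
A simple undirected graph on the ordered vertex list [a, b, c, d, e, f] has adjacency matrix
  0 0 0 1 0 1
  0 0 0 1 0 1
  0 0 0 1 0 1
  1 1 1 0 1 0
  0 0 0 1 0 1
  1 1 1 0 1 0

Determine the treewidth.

2

A width-2 tree decomposition is:
Bags: B1 = {c, d, f}  B2 = {a, d, f}  B3 = {b, d, f}  B4 = {d, e, f}
Tree: B1–B2, B2–B3, B3–B4
The largest bag has 3 vertices, giving width 2; this decomposition certifies tw(G) ≤ 2. For the lower bound, G contains the cycle c–f–a–d–c, so G is not a forest; only forests have treewidth ≤ 1, hence tw(G) ≥ 2. Combining the bounds, tw(G) = 2.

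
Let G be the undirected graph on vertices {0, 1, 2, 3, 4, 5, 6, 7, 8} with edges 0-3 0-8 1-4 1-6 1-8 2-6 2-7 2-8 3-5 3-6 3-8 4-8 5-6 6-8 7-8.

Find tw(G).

A width-2 tree decomposition is:
Bags: B1 = {2, 6, 8}  B2 = {1, 6, 8}  B3 = {1, 4, 8}  B4 = {3, 6, 8}  B5 = {3, 5, 6}  B6 = {2, 7, 8}  B7 = {0, 3, 8}
Tree: B1–B2, B2–B3, B2–B4, B4–B5, B1–B6, B4–B7
The largest bag has 3 vertices, giving width 2; this decomposition certifies tw(G) ≤ 2. On the other hand G contains the 3-clique {0, 3, 8}. A clique must lie in a single bag of any decomposition, so no decomposition can have width below 2. Hence tw(G) = 2 exactly.

2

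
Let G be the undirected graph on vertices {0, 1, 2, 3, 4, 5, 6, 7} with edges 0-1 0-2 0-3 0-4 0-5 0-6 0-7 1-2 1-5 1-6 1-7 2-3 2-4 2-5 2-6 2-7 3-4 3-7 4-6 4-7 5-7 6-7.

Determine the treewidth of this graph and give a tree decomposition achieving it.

Treewidth 4.
Bags: B1 = {0, 2, 4, 6, 7}  B2 = {0, 1, 2, 6, 7}  B3 = {0, 2, 3, 4, 7}  B4 = {0, 1, 2, 5, 7}
Tree: B1–B2, B1–B3, B2–B4

Each bag holds 5 vertices, so the decomposition has width 4, which upper-bounds the treewidth. For the lower bound, the 5 vertices {0, 1, 2, 5, 7} are pairwise adjacent, and any tree decomposition puts a clique entirely inside one bag — forcing width ≥ 4. Combining the bounds, tw(G) = 4.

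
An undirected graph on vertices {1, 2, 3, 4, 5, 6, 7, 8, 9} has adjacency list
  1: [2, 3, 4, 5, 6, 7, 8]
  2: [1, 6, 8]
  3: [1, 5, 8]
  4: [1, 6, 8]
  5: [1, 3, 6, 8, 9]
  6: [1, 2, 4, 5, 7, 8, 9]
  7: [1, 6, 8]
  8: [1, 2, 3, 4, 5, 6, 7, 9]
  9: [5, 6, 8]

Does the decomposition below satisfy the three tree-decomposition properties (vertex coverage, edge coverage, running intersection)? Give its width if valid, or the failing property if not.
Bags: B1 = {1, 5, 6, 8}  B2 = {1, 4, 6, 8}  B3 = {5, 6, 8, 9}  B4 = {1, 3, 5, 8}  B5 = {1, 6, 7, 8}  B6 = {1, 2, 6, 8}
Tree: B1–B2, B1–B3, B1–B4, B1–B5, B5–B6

Vertex coverage: the bags together contain {1, 2, 3, 4, 5, 6, 7, 8, 9}, the full vertex set. Edge coverage: each edge of G has both endpoints in at least one bag. Running intersection: for every vertex, the bags containing it form a connected subtree. All three properties hold, so this is a valid tree decomposition of width max|bag| − 1 = 3, and hence tw(G) ≤ 3.

Yes; width 3.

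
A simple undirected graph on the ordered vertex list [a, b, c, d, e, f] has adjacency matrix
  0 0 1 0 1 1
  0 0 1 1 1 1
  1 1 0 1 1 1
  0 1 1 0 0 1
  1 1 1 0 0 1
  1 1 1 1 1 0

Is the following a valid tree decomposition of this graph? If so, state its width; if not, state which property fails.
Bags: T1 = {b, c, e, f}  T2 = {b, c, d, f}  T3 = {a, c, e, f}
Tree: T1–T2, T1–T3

Checking the three conditions: (i) the bags cover all of {a, b, c, d, e, f}; (ii) for each edge, some bag contains both endpoints; (iii) the bags containing any fixed vertex form a subtree. All hold, so the decomposition is valid with width 4 − 1 = 3.

Yes; width 3.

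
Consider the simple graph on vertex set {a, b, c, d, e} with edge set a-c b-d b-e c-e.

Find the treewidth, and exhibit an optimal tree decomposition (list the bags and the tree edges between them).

Each bag holds 2 vertices, so the decomposition has width 1, which upper-bounds the treewidth. Since G has at least one edge (e.g. c–e), it is not an edgeless graph, so tw(G) ≥ 1. Hence tw(G) = 1 exactly.

Treewidth 1.
One such decomposition:
Bags: B1 = {c, e}  B2 = {b, e}  B3 = {a, c}  B4 = {b, d}
Tree: B1–B2, B1–B3, B2–B4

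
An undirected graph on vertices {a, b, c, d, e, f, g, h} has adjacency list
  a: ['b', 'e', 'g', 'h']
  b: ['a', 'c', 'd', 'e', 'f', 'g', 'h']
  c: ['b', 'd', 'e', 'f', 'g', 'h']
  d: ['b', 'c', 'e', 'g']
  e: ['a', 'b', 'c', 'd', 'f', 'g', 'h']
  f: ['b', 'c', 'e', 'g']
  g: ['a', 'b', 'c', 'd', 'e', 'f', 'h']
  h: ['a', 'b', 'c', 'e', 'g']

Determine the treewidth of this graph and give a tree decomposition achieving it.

The largest bag has 5 vertices, giving width 4; this decomposition certifies tw(G) ≤ 4. On the other hand G contains the 5-clique {b, c, d, e, g}. A clique must lie in a single bag of any decomposition, so no decomposition can have width below 4. Therefore the treewidth is 4.

Treewidth 4.
Bags: B1 = {b, c, e, g, h}  B2 = {b, c, e, f, g}  B3 = {b, c, d, e, g}  B4 = {a, b, e, g, h}
Tree: B1–B2, B2–B3, B1–B4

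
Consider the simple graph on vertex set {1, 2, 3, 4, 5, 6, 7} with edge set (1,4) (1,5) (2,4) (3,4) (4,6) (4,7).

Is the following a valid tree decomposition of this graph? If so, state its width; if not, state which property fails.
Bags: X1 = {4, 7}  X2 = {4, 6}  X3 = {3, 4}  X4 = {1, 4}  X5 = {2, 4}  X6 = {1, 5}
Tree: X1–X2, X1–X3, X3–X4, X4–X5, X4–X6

Checking the three conditions: (i) the bags cover all of {1, 2, 3, 4, 5, 6, 7}; (ii) for each edge, some bag contains both endpoints; (iii) the bags containing any fixed vertex form a subtree. All hold, so the decomposition is valid with width 2 − 1 = 1.

Yes; width 1.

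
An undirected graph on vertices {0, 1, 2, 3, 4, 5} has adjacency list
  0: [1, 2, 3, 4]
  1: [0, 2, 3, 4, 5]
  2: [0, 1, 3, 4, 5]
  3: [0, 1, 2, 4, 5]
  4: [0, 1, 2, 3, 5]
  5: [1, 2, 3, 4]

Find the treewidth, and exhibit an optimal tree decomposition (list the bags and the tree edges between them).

Each bag holds 5 vertices, so the decomposition has width 4, which upper-bounds the treewidth. For the lower bound, the 5 vertices {0, 1, 2, 3, 4} are pairwise adjacent, and any tree decomposition puts a clique entirely inside one bag — forcing width ≥ 4. Hence tw(G) = 4 exactly.

Treewidth 4.
One optimal decomposition is:
Bags: B1 = {0, 1, 2, 3, 4}  B2 = {1, 2, 3, 4, 5}
Tree: B1–B2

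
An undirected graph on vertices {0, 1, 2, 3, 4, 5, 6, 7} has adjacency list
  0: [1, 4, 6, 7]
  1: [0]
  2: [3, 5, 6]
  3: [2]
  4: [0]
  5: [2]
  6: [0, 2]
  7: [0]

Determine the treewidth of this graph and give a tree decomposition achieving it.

Each bag holds 2 vertices, so the decomposition has width 1, which upper-bounds the treewidth. G has an edge, so its treewidth is at least 1. Combining the bounds, tw(G) = 1.

Treewidth 1.
Bags: B1 = {0, 6}  B2 = {0, 1}  B3 = {0, 4}  B4 = {2, 6}  B5 = {2, 3}  B6 = {2, 5}  B7 = {0, 7}
Tree: B1–B2, B1–B3, B1–B4, B4–B5, B5–B6, B2–B7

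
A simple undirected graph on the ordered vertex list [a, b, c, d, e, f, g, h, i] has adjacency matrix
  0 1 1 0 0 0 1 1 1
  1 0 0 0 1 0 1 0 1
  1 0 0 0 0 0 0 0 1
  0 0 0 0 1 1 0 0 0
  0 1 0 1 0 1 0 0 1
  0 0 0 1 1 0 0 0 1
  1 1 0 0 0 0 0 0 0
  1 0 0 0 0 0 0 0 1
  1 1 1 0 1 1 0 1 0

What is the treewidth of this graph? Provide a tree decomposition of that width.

Treewidth 2.
One optimal decomposition is:
Bags: B1 = {a, b, i}  B2 = {a, h, i}  B3 = {a, b, g}  B4 = {b, e, i}  B5 = {a, c, i}  B6 = {e, f, i}  B7 = {d, e, f}
Tree: B1–B2, B1–B3, B1–B4, B1–B5, B4–B6, B6–B7

Each bag holds 3 vertices, so the decomposition has width 2, which upper-bounds the treewidth. For the lower bound, the 3 vertices {d, e, f} are pairwise adjacent, and any tree decomposition puts a clique entirely inside one bag — forcing width ≥ 2. The upper and lower bounds meet at 2, so that is the treewidth.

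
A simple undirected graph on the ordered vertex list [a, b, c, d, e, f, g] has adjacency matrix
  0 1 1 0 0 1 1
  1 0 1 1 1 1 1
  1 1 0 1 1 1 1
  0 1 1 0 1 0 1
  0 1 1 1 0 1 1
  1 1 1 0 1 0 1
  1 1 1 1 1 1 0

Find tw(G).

4

A width-4 tree decomposition is:
Bags: B1 = {a, b, c, f, g}  B2 = {b, c, e, f, g}  B3 = {b, c, d, e, g}
Tree: B1–B2, B2–B3
The largest bag has 5 vertices, giving width 4; this decomposition certifies tw(G) ≤ 4. On the other hand G contains the 5-clique {b, c, d, e, g}. A clique must lie in a single bag of any decomposition, so no decomposition can have width below 4. Hence tw(G) = 4 exactly.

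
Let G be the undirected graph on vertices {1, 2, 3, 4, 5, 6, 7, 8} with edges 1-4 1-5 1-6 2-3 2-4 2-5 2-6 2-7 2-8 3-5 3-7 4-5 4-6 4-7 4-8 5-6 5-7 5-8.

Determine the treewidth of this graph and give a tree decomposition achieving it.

Treewidth 3.
Bags: B1 = {2, 4, 5, 7}  B2 = {2, 4, 5, 6}  B3 = {2, 3, 5, 7}  B4 = {2, 4, 5, 8}  B5 = {1, 4, 5, 6}
Tree: B1–B2, B1–B3, B1–B4, B2–B5

The largest bag has 4 vertices, giving width 3; this decomposition certifies tw(G) ≤ 3. On the other hand G contains the 4-clique {1, 4, 5, 6}. A clique must lie in a single bag of any decomposition, so no decomposition can have width below 3. The upper and lower bounds meet at 3, so that is the treewidth.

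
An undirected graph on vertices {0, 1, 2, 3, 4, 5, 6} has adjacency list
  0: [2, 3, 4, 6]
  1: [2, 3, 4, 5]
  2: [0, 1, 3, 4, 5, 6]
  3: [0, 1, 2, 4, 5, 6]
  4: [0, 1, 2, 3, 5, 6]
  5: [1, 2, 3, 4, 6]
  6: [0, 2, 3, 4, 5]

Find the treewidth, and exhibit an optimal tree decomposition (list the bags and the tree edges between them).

Every bag has size at most 5, so the width is 5 − 1 = 4 and tw(G) ≤ 4. For the lower bound, the 5 vertices {0, 2, 3, 4, 6} are pairwise adjacent, and any tree decomposition puts a clique entirely inside one bag — forcing width ≥ 4. Combining the bounds, tw(G) = 4.

Treewidth 4.
One optimal decomposition is:
Bags: B1 = {0, 2, 3, 4, 6}  B2 = {2, 3, 4, 5, 6}  B3 = {1, 2, 3, 4, 5}
Tree: B1–B2, B2–B3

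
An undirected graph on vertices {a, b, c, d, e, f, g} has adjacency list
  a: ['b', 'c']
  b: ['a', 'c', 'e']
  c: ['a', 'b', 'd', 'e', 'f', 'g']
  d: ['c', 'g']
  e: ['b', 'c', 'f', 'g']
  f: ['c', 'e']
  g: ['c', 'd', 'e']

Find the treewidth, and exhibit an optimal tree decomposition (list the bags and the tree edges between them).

Treewidth 2.
One such decomposition:
Bags: B1 = {c, e, g}  B2 = {c, d, g}  B3 = {c, e, f}  B4 = {b, c, e}  B5 = {a, b, c}
Tree: B1–B2, B1–B3, B3–B4, B4–B5

Each bag holds 3 vertices, so the decomposition has width 2, which upper-bounds the treewidth. Conversely, {c, d, g} is a clique of size 3, and the vertices of any clique must share a bag in every tree decomposition; so some bag has ≥ 3 vertices and tw(G) ≥ 2. The upper and lower bounds meet at 2, so that is the treewidth.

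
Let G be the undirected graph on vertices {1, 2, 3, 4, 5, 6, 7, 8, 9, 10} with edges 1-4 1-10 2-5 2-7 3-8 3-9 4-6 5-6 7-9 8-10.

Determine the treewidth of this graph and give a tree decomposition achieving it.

Treewidth 2.
Bags: B1 = {2, 7, 9}  B2 = {2, 3, 9}  B3 = {2, 3, 8}  B4 = {2, 8, 10}  B5 = {1, 2, 10}  B6 = {1, 2, 4}  B7 = {2, 4, 6}  B8 = {2, 5, 6}
Tree: B1–B2, B2–B3, B3–B4, B4–B5, B5–B6, B6–B7, B7–B8

Each bag holds 3 vertices, so the decomposition has width 2, which upper-bounds the treewidth. Since 2–7–9–3–8–10–1–4–6–5–2 is a cycle in G, G is not acyclic. Forests are exactly the graphs of treewidth ≤ 1, so tw(G) ≥ 2. Therefore the treewidth is 2.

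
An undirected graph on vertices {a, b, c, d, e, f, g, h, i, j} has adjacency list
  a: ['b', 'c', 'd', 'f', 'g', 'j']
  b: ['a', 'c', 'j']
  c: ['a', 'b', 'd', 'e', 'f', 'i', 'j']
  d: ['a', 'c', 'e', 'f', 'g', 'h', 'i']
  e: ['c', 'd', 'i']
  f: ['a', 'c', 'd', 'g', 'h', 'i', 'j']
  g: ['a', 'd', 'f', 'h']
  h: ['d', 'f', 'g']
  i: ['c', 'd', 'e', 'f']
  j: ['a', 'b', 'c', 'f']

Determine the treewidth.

A width-3 tree decomposition is:
Bags: B1 = {a, c, d, f}  B2 = {c, d, f, i}  B3 = {a, c, f, j}  B4 = {a, b, c, j}  B5 = {a, d, f, g}  B6 = {c, d, e, i}  B7 = {d, f, g, h}
Tree: B1–B2, B1–B3, B3–B4, B1–B5, B2–B6, B5–B7
The largest bag has 4 vertices, giving width 3; this decomposition certifies tw(G) ≤ 3. For the lower bound, the 4 vertices {c, d, e, i} are pairwise adjacent, and any tree decomposition puts a clique entirely inside one bag — forcing width ≥ 3. Therefore the treewidth is 3.

3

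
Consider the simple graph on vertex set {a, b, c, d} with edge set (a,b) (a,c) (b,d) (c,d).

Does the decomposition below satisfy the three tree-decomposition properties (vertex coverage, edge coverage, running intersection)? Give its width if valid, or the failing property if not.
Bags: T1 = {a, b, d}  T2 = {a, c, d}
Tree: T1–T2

Yes; width 2.

Checking the three conditions: (i) the bags cover all of {a, b, c, d}; (ii) for each edge, some bag contains both endpoints; (iii) the bags containing any fixed vertex form a subtree. All hold, so the decomposition is valid with width 3 − 1 = 2.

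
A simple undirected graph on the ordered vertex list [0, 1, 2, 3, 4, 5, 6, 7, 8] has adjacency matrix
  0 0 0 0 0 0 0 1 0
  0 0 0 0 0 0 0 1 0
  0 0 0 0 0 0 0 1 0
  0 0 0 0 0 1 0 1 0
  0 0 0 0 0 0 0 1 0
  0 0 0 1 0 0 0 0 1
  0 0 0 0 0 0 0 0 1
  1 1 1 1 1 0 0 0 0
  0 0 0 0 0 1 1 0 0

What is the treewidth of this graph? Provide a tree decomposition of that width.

Treewidth 1.
One optimal decomposition is:
Bags: B1 = {2, 7}  B2 = {3, 7}  B3 = {3, 5}  B4 = {5, 8}  B5 = {4, 7}  B6 = {1, 7}  B7 = {0, 7}  B8 = {6, 8}
Tree: B1–B2, B2–B3, B3–B4, B2–B5, B5–B6, B2–B7, B4–B8

The largest bag has 2 vertices, giving width 1; this decomposition certifies tw(G) ≤ 1. Since G has at least one edge (e.g. 7–2), it is not an edgeless graph, so tw(G) ≥ 1. The upper and lower bounds meet at 1, so that is the treewidth.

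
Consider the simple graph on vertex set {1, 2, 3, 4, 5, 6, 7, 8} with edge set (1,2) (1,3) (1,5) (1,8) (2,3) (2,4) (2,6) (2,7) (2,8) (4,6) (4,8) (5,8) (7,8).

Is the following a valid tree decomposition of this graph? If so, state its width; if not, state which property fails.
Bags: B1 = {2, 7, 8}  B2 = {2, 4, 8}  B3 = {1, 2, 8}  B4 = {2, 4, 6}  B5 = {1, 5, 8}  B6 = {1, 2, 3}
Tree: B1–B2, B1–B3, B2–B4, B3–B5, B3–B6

Yes; width 2.

Checking the three conditions: (i) the bags cover all of {1, 2, 3, 4, 5, 6, 7, 8}; (ii) for each edge, some bag contains both endpoints; (iii) the bags containing any fixed vertex form a subtree. All hold, so the decomposition is valid with width 3 − 1 = 2.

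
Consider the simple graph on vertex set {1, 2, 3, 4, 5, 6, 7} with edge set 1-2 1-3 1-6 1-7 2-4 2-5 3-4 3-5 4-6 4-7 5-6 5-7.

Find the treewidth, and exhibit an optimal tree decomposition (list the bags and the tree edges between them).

Each bag holds 4 vertices, so the decomposition has width 3, which upper-bounds the treewidth. For the lower bound: the 4 vertex sets {4,7}, {1,6}, {5}, {2} are disjoint, each induces a connected subgraph, and every pair is joined by at least one edge of G. Contracting each set to a single vertex therefore yields K_{4} as a minor, and since treewidth is minor-monotone, tw(G) ≥ tw(K_{4}) = 3. The upper and lower bounds meet at 3, so that is the treewidth.

Treewidth 3.
Bags: B1 = {1, 4, 5, 7}  B2 = {1, 4, 5, 6}  B3 = {1, 2, 4, 5}  B4 = {1, 3, 4, 5}
Tree: B1–B2, B2–B3, B3–B4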